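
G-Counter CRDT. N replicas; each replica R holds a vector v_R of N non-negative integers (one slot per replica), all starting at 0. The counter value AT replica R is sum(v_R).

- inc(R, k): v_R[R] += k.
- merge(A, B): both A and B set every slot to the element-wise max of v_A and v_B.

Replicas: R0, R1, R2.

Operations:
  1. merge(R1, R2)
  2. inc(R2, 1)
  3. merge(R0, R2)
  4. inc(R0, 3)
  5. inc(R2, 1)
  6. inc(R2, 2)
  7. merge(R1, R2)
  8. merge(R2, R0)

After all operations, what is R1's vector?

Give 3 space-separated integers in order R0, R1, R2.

Op 1: merge R1<->R2 -> R1=(0,0,0) R2=(0,0,0)
Op 2: inc R2 by 1 -> R2=(0,0,1) value=1
Op 3: merge R0<->R2 -> R0=(0,0,1) R2=(0,0,1)
Op 4: inc R0 by 3 -> R0=(3,0,1) value=4
Op 5: inc R2 by 1 -> R2=(0,0,2) value=2
Op 6: inc R2 by 2 -> R2=(0,0,4) value=4
Op 7: merge R1<->R2 -> R1=(0,0,4) R2=(0,0,4)
Op 8: merge R2<->R0 -> R2=(3,0,4) R0=(3,0,4)

Answer: 0 0 4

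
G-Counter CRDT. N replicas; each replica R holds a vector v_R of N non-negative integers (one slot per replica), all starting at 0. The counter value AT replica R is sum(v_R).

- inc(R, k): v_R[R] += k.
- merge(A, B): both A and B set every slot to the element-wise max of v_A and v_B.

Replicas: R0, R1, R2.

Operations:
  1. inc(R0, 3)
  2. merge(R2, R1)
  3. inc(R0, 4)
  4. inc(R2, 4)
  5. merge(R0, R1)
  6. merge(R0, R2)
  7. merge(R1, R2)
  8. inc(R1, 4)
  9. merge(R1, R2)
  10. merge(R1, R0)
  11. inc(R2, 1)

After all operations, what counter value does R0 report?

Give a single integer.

Answer: 15

Derivation:
Op 1: inc R0 by 3 -> R0=(3,0,0) value=3
Op 2: merge R2<->R1 -> R2=(0,0,0) R1=(0,0,0)
Op 3: inc R0 by 4 -> R0=(7,0,0) value=7
Op 4: inc R2 by 4 -> R2=(0,0,4) value=4
Op 5: merge R0<->R1 -> R0=(7,0,0) R1=(7,0,0)
Op 6: merge R0<->R2 -> R0=(7,0,4) R2=(7,0,4)
Op 7: merge R1<->R2 -> R1=(7,0,4) R2=(7,0,4)
Op 8: inc R1 by 4 -> R1=(7,4,4) value=15
Op 9: merge R1<->R2 -> R1=(7,4,4) R2=(7,4,4)
Op 10: merge R1<->R0 -> R1=(7,4,4) R0=(7,4,4)
Op 11: inc R2 by 1 -> R2=(7,4,5) value=16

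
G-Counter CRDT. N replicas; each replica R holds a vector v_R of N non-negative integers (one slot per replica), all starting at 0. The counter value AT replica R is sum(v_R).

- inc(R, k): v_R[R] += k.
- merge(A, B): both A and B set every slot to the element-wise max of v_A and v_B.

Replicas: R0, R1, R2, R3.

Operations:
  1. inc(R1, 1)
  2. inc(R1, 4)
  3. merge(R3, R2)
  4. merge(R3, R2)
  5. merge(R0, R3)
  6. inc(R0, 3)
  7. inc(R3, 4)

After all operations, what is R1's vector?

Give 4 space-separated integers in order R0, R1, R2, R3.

Op 1: inc R1 by 1 -> R1=(0,1,0,0) value=1
Op 2: inc R1 by 4 -> R1=(0,5,0,0) value=5
Op 3: merge R3<->R2 -> R3=(0,0,0,0) R2=(0,0,0,0)
Op 4: merge R3<->R2 -> R3=(0,0,0,0) R2=(0,0,0,0)
Op 5: merge R0<->R3 -> R0=(0,0,0,0) R3=(0,0,0,0)
Op 6: inc R0 by 3 -> R0=(3,0,0,0) value=3
Op 7: inc R3 by 4 -> R3=(0,0,0,4) value=4

Answer: 0 5 0 0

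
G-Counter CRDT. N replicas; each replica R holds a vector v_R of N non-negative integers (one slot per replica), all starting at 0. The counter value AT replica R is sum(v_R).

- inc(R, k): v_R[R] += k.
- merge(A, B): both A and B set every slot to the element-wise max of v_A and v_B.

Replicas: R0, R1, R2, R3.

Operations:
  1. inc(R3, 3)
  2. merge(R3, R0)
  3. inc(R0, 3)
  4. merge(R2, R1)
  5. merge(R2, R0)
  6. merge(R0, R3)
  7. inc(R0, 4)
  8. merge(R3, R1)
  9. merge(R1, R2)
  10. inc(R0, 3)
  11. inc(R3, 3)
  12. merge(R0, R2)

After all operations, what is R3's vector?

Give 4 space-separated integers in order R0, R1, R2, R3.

Answer: 3 0 0 6

Derivation:
Op 1: inc R3 by 3 -> R3=(0,0,0,3) value=3
Op 2: merge R3<->R0 -> R3=(0,0,0,3) R0=(0,0,0,3)
Op 3: inc R0 by 3 -> R0=(3,0,0,3) value=6
Op 4: merge R2<->R1 -> R2=(0,0,0,0) R1=(0,0,0,0)
Op 5: merge R2<->R0 -> R2=(3,0,0,3) R0=(3,0,0,3)
Op 6: merge R0<->R3 -> R0=(3,0,0,3) R3=(3,0,0,3)
Op 7: inc R0 by 4 -> R0=(7,0,0,3) value=10
Op 8: merge R3<->R1 -> R3=(3,0,0,3) R1=(3,0,0,3)
Op 9: merge R1<->R2 -> R1=(3,0,0,3) R2=(3,0,0,3)
Op 10: inc R0 by 3 -> R0=(10,0,0,3) value=13
Op 11: inc R3 by 3 -> R3=(3,0,0,6) value=9
Op 12: merge R0<->R2 -> R0=(10,0,0,3) R2=(10,0,0,3)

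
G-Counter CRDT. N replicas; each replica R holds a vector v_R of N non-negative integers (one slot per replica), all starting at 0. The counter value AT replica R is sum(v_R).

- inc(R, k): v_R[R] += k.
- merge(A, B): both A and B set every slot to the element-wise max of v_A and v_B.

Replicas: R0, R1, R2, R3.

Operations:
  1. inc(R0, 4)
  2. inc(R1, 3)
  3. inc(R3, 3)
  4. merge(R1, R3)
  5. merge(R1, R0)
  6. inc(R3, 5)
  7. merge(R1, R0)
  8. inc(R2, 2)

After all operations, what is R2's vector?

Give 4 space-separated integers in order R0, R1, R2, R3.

Op 1: inc R0 by 4 -> R0=(4,0,0,0) value=4
Op 2: inc R1 by 3 -> R1=(0,3,0,0) value=3
Op 3: inc R3 by 3 -> R3=(0,0,0,3) value=3
Op 4: merge R1<->R3 -> R1=(0,3,0,3) R3=(0,3,0,3)
Op 5: merge R1<->R0 -> R1=(4,3,0,3) R0=(4,3,0,3)
Op 6: inc R3 by 5 -> R3=(0,3,0,8) value=11
Op 7: merge R1<->R0 -> R1=(4,3,0,3) R0=(4,3,0,3)
Op 8: inc R2 by 2 -> R2=(0,0,2,0) value=2

Answer: 0 0 2 0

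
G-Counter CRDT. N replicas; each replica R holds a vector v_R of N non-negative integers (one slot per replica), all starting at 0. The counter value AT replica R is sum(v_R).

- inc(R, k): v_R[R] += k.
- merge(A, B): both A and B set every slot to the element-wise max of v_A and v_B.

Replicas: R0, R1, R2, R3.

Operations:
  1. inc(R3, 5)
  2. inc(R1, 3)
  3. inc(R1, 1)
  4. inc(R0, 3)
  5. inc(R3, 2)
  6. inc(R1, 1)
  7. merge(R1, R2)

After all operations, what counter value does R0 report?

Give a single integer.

Op 1: inc R3 by 5 -> R3=(0,0,0,5) value=5
Op 2: inc R1 by 3 -> R1=(0,3,0,0) value=3
Op 3: inc R1 by 1 -> R1=(0,4,0,0) value=4
Op 4: inc R0 by 3 -> R0=(3,0,0,0) value=3
Op 5: inc R3 by 2 -> R3=(0,0,0,7) value=7
Op 6: inc R1 by 1 -> R1=(0,5,0,0) value=5
Op 7: merge R1<->R2 -> R1=(0,5,0,0) R2=(0,5,0,0)

Answer: 3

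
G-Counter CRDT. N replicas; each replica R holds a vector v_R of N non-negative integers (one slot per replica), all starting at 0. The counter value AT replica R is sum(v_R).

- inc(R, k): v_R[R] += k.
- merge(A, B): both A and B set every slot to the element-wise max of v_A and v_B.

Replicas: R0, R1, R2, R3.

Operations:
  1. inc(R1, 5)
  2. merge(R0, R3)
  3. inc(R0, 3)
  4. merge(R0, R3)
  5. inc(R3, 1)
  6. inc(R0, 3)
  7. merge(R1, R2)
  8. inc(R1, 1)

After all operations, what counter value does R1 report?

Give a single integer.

Op 1: inc R1 by 5 -> R1=(0,5,0,0) value=5
Op 2: merge R0<->R3 -> R0=(0,0,0,0) R3=(0,0,0,0)
Op 3: inc R0 by 3 -> R0=(3,0,0,0) value=3
Op 4: merge R0<->R3 -> R0=(3,0,0,0) R3=(3,0,0,0)
Op 5: inc R3 by 1 -> R3=(3,0,0,1) value=4
Op 6: inc R0 by 3 -> R0=(6,0,0,0) value=6
Op 7: merge R1<->R2 -> R1=(0,5,0,0) R2=(0,5,0,0)
Op 8: inc R1 by 1 -> R1=(0,6,0,0) value=6

Answer: 6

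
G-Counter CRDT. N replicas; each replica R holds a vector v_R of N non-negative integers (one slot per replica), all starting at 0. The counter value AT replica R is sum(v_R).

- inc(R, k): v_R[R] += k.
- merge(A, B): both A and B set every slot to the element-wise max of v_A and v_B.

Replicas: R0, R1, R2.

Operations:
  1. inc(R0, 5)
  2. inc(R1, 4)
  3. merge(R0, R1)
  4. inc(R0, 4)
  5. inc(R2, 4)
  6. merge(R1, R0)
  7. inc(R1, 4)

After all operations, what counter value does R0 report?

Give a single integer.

Answer: 13

Derivation:
Op 1: inc R0 by 5 -> R0=(5,0,0) value=5
Op 2: inc R1 by 4 -> R1=(0,4,0) value=4
Op 3: merge R0<->R1 -> R0=(5,4,0) R1=(5,4,0)
Op 4: inc R0 by 4 -> R0=(9,4,0) value=13
Op 5: inc R2 by 4 -> R2=(0,0,4) value=4
Op 6: merge R1<->R0 -> R1=(9,4,0) R0=(9,4,0)
Op 7: inc R1 by 4 -> R1=(9,8,0) value=17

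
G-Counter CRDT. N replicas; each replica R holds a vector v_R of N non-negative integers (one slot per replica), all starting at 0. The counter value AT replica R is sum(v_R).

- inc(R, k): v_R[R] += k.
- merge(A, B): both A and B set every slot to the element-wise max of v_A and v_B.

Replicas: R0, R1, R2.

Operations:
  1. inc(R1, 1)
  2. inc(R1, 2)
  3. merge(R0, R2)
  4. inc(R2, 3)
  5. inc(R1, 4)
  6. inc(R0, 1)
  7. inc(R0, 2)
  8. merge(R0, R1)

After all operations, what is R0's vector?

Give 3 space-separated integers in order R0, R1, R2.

Op 1: inc R1 by 1 -> R1=(0,1,0) value=1
Op 2: inc R1 by 2 -> R1=(0,3,0) value=3
Op 3: merge R0<->R2 -> R0=(0,0,0) R2=(0,0,0)
Op 4: inc R2 by 3 -> R2=(0,0,3) value=3
Op 5: inc R1 by 4 -> R1=(0,7,0) value=7
Op 6: inc R0 by 1 -> R0=(1,0,0) value=1
Op 7: inc R0 by 2 -> R0=(3,0,0) value=3
Op 8: merge R0<->R1 -> R0=(3,7,0) R1=(3,7,0)

Answer: 3 7 0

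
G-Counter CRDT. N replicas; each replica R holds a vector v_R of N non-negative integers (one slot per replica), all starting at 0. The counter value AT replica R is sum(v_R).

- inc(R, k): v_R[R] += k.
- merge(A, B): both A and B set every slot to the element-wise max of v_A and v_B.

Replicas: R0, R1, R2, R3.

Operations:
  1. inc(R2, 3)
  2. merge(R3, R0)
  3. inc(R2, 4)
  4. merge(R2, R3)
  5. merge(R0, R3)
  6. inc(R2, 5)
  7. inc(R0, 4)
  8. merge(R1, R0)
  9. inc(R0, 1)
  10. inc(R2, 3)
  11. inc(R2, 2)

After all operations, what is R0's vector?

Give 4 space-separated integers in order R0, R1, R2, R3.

Op 1: inc R2 by 3 -> R2=(0,0,3,0) value=3
Op 2: merge R3<->R0 -> R3=(0,0,0,0) R0=(0,0,0,0)
Op 3: inc R2 by 4 -> R2=(0,0,7,0) value=7
Op 4: merge R2<->R3 -> R2=(0,0,7,0) R3=(0,0,7,0)
Op 5: merge R0<->R3 -> R0=(0,0,7,0) R3=(0,0,7,0)
Op 6: inc R2 by 5 -> R2=(0,0,12,0) value=12
Op 7: inc R0 by 4 -> R0=(4,0,7,0) value=11
Op 8: merge R1<->R0 -> R1=(4,0,7,0) R0=(4,0,7,0)
Op 9: inc R0 by 1 -> R0=(5,0,7,0) value=12
Op 10: inc R2 by 3 -> R2=(0,0,15,0) value=15
Op 11: inc R2 by 2 -> R2=(0,0,17,0) value=17

Answer: 5 0 7 0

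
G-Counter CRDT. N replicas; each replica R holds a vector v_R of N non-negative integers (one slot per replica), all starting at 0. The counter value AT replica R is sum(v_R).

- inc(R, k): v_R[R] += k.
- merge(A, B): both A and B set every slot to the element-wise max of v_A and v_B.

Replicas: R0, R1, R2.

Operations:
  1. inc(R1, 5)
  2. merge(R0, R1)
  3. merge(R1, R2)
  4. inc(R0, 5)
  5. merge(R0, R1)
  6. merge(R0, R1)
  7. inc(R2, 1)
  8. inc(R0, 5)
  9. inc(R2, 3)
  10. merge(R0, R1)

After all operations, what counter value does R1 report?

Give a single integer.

Answer: 15

Derivation:
Op 1: inc R1 by 5 -> R1=(0,5,0) value=5
Op 2: merge R0<->R1 -> R0=(0,5,0) R1=(0,5,0)
Op 3: merge R1<->R2 -> R1=(0,5,0) R2=(0,5,0)
Op 4: inc R0 by 5 -> R0=(5,5,0) value=10
Op 5: merge R0<->R1 -> R0=(5,5,0) R1=(5,5,0)
Op 6: merge R0<->R1 -> R0=(5,5,0) R1=(5,5,0)
Op 7: inc R2 by 1 -> R2=(0,5,1) value=6
Op 8: inc R0 by 5 -> R0=(10,5,0) value=15
Op 9: inc R2 by 3 -> R2=(0,5,4) value=9
Op 10: merge R0<->R1 -> R0=(10,5,0) R1=(10,5,0)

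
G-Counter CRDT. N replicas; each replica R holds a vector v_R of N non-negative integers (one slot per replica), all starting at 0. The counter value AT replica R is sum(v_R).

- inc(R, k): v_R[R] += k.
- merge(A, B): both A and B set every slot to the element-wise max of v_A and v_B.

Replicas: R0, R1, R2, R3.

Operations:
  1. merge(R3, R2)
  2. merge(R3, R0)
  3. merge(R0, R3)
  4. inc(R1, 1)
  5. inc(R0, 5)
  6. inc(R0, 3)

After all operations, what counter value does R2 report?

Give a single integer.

Answer: 0

Derivation:
Op 1: merge R3<->R2 -> R3=(0,0,0,0) R2=(0,0,0,0)
Op 2: merge R3<->R0 -> R3=(0,0,0,0) R0=(0,0,0,0)
Op 3: merge R0<->R3 -> R0=(0,0,0,0) R3=(0,0,0,0)
Op 4: inc R1 by 1 -> R1=(0,1,0,0) value=1
Op 5: inc R0 by 5 -> R0=(5,0,0,0) value=5
Op 6: inc R0 by 3 -> R0=(8,0,0,0) value=8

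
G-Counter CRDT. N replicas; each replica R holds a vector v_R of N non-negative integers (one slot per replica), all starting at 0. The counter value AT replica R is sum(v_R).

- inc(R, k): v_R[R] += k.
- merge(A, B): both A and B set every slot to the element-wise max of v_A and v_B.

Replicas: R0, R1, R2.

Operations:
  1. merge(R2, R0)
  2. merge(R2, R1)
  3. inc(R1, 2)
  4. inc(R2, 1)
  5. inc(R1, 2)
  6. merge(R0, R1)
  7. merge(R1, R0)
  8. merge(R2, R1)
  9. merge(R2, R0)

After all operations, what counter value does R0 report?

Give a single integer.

Answer: 5

Derivation:
Op 1: merge R2<->R0 -> R2=(0,0,0) R0=(0,0,0)
Op 2: merge R2<->R1 -> R2=(0,0,0) R1=(0,0,0)
Op 3: inc R1 by 2 -> R1=(0,2,0) value=2
Op 4: inc R2 by 1 -> R2=(0,0,1) value=1
Op 5: inc R1 by 2 -> R1=(0,4,0) value=4
Op 6: merge R0<->R1 -> R0=(0,4,0) R1=(0,4,0)
Op 7: merge R1<->R0 -> R1=(0,4,0) R0=(0,4,0)
Op 8: merge R2<->R1 -> R2=(0,4,1) R1=(0,4,1)
Op 9: merge R2<->R0 -> R2=(0,4,1) R0=(0,4,1)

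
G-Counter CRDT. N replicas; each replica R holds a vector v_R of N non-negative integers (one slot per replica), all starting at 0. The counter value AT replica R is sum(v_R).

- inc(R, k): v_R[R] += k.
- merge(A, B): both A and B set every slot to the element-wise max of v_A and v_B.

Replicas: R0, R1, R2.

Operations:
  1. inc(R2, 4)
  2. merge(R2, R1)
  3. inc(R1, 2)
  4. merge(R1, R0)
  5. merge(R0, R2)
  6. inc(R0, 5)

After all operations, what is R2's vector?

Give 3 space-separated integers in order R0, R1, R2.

Op 1: inc R2 by 4 -> R2=(0,0,4) value=4
Op 2: merge R2<->R1 -> R2=(0,0,4) R1=(0,0,4)
Op 3: inc R1 by 2 -> R1=(0,2,4) value=6
Op 4: merge R1<->R0 -> R1=(0,2,4) R0=(0,2,4)
Op 5: merge R0<->R2 -> R0=(0,2,4) R2=(0,2,4)
Op 6: inc R0 by 5 -> R0=(5,2,4) value=11

Answer: 0 2 4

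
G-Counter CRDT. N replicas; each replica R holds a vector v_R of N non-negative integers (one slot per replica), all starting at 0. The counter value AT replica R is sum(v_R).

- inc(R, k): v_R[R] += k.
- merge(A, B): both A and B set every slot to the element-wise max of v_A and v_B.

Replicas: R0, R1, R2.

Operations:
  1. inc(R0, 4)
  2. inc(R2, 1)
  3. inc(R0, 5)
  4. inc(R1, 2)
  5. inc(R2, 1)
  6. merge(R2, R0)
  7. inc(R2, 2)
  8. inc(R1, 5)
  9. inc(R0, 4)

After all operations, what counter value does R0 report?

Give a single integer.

Answer: 15

Derivation:
Op 1: inc R0 by 4 -> R0=(4,0,0) value=4
Op 2: inc R2 by 1 -> R2=(0,0,1) value=1
Op 3: inc R0 by 5 -> R0=(9,0,0) value=9
Op 4: inc R1 by 2 -> R1=(0,2,0) value=2
Op 5: inc R2 by 1 -> R2=(0,0,2) value=2
Op 6: merge R2<->R0 -> R2=(9,0,2) R0=(9,0,2)
Op 7: inc R2 by 2 -> R2=(9,0,4) value=13
Op 8: inc R1 by 5 -> R1=(0,7,0) value=7
Op 9: inc R0 by 4 -> R0=(13,0,2) value=15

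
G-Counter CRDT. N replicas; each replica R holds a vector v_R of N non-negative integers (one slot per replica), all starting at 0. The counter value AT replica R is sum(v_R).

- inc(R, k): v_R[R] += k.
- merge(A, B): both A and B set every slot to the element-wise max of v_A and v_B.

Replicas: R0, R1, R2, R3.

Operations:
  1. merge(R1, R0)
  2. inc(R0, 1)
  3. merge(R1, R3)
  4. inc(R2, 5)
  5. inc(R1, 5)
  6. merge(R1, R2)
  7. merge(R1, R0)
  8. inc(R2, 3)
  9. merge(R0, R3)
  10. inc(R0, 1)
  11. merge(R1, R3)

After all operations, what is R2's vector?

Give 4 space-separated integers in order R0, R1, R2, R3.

Op 1: merge R1<->R0 -> R1=(0,0,0,0) R0=(0,0,0,0)
Op 2: inc R0 by 1 -> R0=(1,0,0,0) value=1
Op 3: merge R1<->R3 -> R1=(0,0,0,0) R3=(0,0,0,0)
Op 4: inc R2 by 5 -> R2=(0,0,5,0) value=5
Op 5: inc R1 by 5 -> R1=(0,5,0,0) value=5
Op 6: merge R1<->R2 -> R1=(0,5,5,0) R2=(0,5,5,0)
Op 7: merge R1<->R0 -> R1=(1,5,5,0) R0=(1,5,5,0)
Op 8: inc R2 by 3 -> R2=(0,5,8,0) value=13
Op 9: merge R0<->R3 -> R0=(1,5,5,0) R3=(1,5,5,0)
Op 10: inc R0 by 1 -> R0=(2,5,5,0) value=12
Op 11: merge R1<->R3 -> R1=(1,5,5,0) R3=(1,5,5,0)

Answer: 0 5 8 0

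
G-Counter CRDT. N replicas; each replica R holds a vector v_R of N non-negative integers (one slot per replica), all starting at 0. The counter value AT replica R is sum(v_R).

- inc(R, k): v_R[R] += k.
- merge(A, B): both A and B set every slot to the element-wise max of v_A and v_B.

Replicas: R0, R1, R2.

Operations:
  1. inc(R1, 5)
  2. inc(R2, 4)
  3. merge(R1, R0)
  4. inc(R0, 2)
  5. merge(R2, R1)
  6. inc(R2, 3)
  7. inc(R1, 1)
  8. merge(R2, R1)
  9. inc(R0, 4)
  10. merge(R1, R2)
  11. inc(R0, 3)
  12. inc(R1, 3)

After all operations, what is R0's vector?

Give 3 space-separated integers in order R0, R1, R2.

Answer: 9 5 0

Derivation:
Op 1: inc R1 by 5 -> R1=(0,5,0) value=5
Op 2: inc R2 by 4 -> R2=(0,0,4) value=4
Op 3: merge R1<->R0 -> R1=(0,5,0) R0=(0,5,0)
Op 4: inc R0 by 2 -> R0=(2,5,0) value=7
Op 5: merge R2<->R1 -> R2=(0,5,4) R1=(0,5,4)
Op 6: inc R2 by 3 -> R2=(0,5,7) value=12
Op 7: inc R1 by 1 -> R1=(0,6,4) value=10
Op 8: merge R2<->R1 -> R2=(0,6,7) R1=(0,6,7)
Op 9: inc R0 by 4 -> R0=(6,5,0) value=11
Op 10: merge R1<->R2 -> R1=(0,6,7) R2=(0,6,7)
Op 11: inc R0 by 3 -> R0=(9,5,0) value=14
Op 12: inc R1 by 3 -> R1=(0,9,7) value=16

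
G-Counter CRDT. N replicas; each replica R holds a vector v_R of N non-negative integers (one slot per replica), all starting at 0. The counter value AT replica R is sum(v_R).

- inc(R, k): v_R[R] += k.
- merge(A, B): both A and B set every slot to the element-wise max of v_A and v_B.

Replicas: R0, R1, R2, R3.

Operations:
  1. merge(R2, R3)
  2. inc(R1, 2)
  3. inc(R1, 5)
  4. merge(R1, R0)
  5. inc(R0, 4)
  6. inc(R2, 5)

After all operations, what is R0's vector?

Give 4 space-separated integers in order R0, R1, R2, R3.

Op 1: merge R2<->R3 -> R2=(0,0,0,0) R3=(0,0,0,0)
Op 2: inc R1 by 2 -> R1=(0,2,0,0) value=2
Op 3: inc R1 by 5 -> R1=(0,7,0,0) value=7
Op 4: merge R1<->R0 -> R1=(0,7,0,0) R0=(0,7,0,0)
Op 5: inc R0 by 4 -> R0=(4,7,0,0) value=11
Op 6: inc R2 by 5 -> R2=(0,0,5,0) value=5

Answer: 4 7 0 0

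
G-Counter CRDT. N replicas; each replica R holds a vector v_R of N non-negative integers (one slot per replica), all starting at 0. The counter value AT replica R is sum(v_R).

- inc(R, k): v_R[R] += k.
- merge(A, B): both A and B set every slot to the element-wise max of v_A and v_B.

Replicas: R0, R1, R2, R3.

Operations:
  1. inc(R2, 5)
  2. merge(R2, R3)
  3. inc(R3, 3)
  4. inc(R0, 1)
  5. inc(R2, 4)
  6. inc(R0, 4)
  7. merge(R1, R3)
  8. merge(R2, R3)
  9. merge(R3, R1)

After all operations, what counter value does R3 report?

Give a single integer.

Op 1: inc R2 by 5 -> R2=(0,0,5,0) value=5
Op 2: merge R2<->R3 -> R2=(0,0,5,0) R3=(0,0,5,0)
Op 3: inc R3 by 3 -> R3=(0,0,5,3) value=8
Op 4: inc R0 by 1 -> R0=(1,0,0,0) value=1
Op 5: inc R2 by 4 -> R2=(0,0,9,0) value=9
Op 6: inc R0 by 4 -> R0=(5,0,0,0) value=5
Op 7: merge R1<->R3 -> R1=(0,0,5,3) R3=(0,0,5,3)
Op 8: merge R2<->R3 -> R2=(0,0,9,3) R3=(0,0,9,3)
Op 9: merge R3<->R1 -> R3=(0,0,9,3) R1=(0,0,9,3)

Answer: 12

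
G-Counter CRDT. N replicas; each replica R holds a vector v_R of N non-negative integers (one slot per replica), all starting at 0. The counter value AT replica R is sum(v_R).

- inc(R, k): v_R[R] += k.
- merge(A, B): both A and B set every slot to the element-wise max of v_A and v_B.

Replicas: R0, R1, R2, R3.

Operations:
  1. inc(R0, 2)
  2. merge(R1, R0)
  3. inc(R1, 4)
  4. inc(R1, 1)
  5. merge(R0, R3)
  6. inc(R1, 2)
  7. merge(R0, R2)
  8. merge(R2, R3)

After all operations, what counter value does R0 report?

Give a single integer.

Op 1: inc R0 by 2 -> R0=(2,0,0,0) value=2
Op 2: merge R1<->R0 -> R1=(2,0,0,0) R0=(2,0,0,0)
Op 3: inc R1 by 4 -> R1=(2,4,0,0) value=6
Op 4: inc R1 by 1 -> R1=(2,5,0,0) value=7
Op 5: merge R0<->R3 -> R0=(2,0,0,0) R3=(2,0,0,0)
Op 6: inc R1 by 2 -> R1=(2,7,0,0) value=9
Op 7: merge R0<->R2 -> R0=(2,0,0,0) R2=(2,0,0,0)
Op 8: merge R2<->R3 -> R2=(2,0,0,0) R3=(2,0,0,0)

Answer: 2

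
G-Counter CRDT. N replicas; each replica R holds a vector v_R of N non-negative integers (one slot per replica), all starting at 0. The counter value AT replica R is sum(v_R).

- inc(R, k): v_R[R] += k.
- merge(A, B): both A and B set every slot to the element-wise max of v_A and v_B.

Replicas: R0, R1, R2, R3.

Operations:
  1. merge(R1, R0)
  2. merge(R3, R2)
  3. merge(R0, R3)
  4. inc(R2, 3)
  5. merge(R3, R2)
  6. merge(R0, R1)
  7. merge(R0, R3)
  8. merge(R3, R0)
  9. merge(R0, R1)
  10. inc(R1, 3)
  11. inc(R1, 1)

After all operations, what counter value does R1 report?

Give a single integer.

Op 1: merge R1<->R0 -> R1=(0,0,0,0) R0=(0,0,0,0)
Op 2: merge R3<->R2 -> R3=(0,0,0,0) R2=(0,0,0,0)
Op 3: merge R0<->R3 -> R0=(0,0,0,0) R3=(0,0,0,0)
Op 4: inc R2 by 3 -> R2=(0,0,3,0) value=3
Op 5: merge R3<->R2 -> R3=(0,0,3,0) R2=(0,0,3,0)
Op 6: merge R0<->R1 -> R0=(0,0,0,0) R1=(0,0,0,0)
Op 7: merge R0<->R3 -> R0=(0,0,3,0) R3=(0,0,3,0)
Op 8: merge R3<->R0 -> R3=(0,0,3,0) R0=(0,0,3,0)
Op 9: merge R0<->R1 -> R0=(0,0,3,0) R1=(0,0,3,0)
Op 10: inc R1 by 3 -> R1=(0,3,3,0) value=6
Op 11: inc R1 by 1 -> R1=(0,4,3,0) value=7

Answer: 7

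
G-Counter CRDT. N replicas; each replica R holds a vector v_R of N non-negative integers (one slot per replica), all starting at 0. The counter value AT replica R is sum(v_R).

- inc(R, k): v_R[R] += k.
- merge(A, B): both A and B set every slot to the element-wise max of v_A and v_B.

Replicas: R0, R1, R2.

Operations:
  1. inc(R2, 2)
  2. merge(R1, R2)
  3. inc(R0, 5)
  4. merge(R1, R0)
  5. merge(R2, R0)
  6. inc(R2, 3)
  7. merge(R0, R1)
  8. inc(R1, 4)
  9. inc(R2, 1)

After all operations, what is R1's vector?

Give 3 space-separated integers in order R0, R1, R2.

Answer: 5 4 2

Derivation:
Op 1: inc R2 by 2 -> R2=(0,0,2) value=2
Op 2: merge R1<->R2 -> R1=(0,0,2) R2=(0,0,2)
Op 3: inc R0 by 5 -> R0=(5,0,0) value=5
Op 4: merge R1<->R0 -> R1=(5,0,2) R0=(5,0,2)
Op 5: merge R2<->R0 -> R2=(5,0,2) R0=(5,0,2)
Op 6: inc R2 by 3 -> R2=(5,0,5) value=10
Op 7: merge R0<->R1 -> R0=(5,0,2) R1=(5,0,2)
Op 8: inc R1 by 4 -> R1=(5,4,2) value=11
Op 9: inc R2 by 1 -> R2=(5,0,6) value=11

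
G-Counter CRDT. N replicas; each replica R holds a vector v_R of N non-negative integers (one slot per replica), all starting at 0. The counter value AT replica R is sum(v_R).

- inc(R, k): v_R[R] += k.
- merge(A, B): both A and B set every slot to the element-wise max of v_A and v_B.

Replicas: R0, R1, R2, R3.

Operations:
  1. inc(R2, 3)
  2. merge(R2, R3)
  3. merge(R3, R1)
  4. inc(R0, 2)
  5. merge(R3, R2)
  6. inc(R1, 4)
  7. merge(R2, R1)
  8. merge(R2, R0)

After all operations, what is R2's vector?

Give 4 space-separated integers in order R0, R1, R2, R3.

Op 1: inc R2 by 3 -> R2=(0,0,3,0) value=3
Op 2: merge R2<->R3 -> R2=(0,0,3,0) R3=(0,0,3,0)
Op 3: merge R3<->R1 -> R3=(0,0,3,0) R1=(0,0,3,0)
Op 4: inc R0 by 2 -> R0=(2,0,0,0) value=2
Op 5: merge R3<->R2 -> R3=(0,0,3,0) R2=(0,0,3,0)
Op 6: inc R1 by 4 -> R1=(0,4,3,0) value=7
Op 7: merge R2<->R1 -> R2=(0,4,3,0) R1=(0,4,3,0)
Op 8: merge R2<->R0 -> R2=(2,4,3,0) R0=(2,4,3,0)

Answer: 2 4 3 0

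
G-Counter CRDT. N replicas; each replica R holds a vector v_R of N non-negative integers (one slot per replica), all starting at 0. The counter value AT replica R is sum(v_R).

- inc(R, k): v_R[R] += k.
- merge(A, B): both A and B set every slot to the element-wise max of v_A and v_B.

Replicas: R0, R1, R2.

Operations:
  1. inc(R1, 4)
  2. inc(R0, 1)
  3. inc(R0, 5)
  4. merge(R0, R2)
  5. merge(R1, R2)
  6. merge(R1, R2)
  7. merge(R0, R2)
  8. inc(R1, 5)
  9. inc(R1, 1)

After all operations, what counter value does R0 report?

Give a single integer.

Op 1: inc R1 by 4 -> R1=(0,4,0) value=4
Op 2: inc R0 by 1 -> R0=(1,0,0) value=1
Op 3: inc R0 by 5 -> R0=(6,0,0) value=6
Op 4: merge R0<->R2 -> R0=(6,0,0) R2=(6,0,0)
Op 5: merge R1<->R2 -> R1=(6,4,0) R2=(6,4,0)
Op 6: merge R1<->R2 -> R1=(6,4,0) R2=(6,4,0)
Op 7: merge R0<->R2 -> R0=(6,4,0) R2=(6,4,0)
Op 8: inc R1 by 5 -> R1=(6,9,0) value=15
Op 9: inc R1 by 1 -> R1=(6,10,0) value=16

Answer: 10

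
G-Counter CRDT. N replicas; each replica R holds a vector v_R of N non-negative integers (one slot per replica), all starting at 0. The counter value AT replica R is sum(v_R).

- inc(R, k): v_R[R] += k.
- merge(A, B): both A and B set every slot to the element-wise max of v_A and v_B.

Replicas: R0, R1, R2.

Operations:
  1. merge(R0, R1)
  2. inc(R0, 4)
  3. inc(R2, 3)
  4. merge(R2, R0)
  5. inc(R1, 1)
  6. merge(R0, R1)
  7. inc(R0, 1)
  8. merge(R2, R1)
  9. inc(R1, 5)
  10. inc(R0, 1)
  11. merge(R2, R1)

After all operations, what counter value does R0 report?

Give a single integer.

Op 1: merge R0<->R1 -> R0=(0,0,0) R1=(0,0,0)
Op 2: inc R0 by 4 -> R0=(4,0,0) value=4
Op 3: inc R2 by 3 -> R2=(0,0,3) value=3
Op 4: merge R2<->R0 -> R2=(4,0,3) R0=(4,0,3)
Op 5: inc R1 by 1 -> R1=(0,1,0) value=1
Op 6: merge R0<->R1 -> R0=(4,1,3) R1=(4,1,3)
Op 7: inc R0 by 1 -> R0=(5,1,3) value=9
Op 8: merge R2<->R1 -> R2=(4,1,3) R1=(4,1,3)
Op 9: inc R1 by 5 -> R1=(4,6,3) value=13
Op 10: inc R0 by 1 -> R0=(6,1,3) value=10
Op 11: merge R2<->R1 -> R2=(4,6,3) R1=(4,6,3)

Answer: 10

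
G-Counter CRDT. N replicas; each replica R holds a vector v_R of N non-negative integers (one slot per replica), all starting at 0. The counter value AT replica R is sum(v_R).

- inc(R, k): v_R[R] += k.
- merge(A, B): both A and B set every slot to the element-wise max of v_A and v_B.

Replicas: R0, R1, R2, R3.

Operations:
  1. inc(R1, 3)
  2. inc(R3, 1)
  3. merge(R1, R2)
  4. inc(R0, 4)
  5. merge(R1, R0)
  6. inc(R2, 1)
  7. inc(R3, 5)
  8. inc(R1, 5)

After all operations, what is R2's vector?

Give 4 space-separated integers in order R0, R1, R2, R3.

Answer: 0 3 1 0

Derivation:
Op 1: inc R1 by 3 -> R1=(0,3,0,0) value=3
Op 2: inc R3 by 1 -> R3=(0,0,0,1) value=1
Op 3: merge R1<->R2 -> R1=(0,3,0,0) R2=(0,3,0,0)
Op 4: inc R0 by 4 -> R0=(4,0,0,0) value=4
Op 5: merge R1<->R0 -> R1=(4,3,0,0) R0=(4,3,0,0)
Op 6: inc R2 by 1 -> R2=(0,3,1,0) value=4
Op 7: inc R3 by 5 -> R3=(0,0,0,6) value=6
Op 8: inc R1 by 5 -> R1=(4,8,0,0) value=12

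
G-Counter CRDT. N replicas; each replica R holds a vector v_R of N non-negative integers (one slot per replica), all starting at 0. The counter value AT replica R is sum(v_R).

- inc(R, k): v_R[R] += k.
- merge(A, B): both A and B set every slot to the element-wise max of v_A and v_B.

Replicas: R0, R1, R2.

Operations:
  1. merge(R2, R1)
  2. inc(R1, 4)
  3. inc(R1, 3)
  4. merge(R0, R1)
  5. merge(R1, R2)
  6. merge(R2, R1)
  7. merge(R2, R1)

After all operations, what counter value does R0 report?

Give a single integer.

Answer: 7

Derivation:
Op 1: merge R2<->R1 -> R2=(0,0,0) R1=(0,0,0)
Op 2: inc R1 by 4 -> R1=(0,4,0) value=4
Op 3: inc R1 by 3 -> R1=(0,7,0) value=7
Op 4: merge R0<->R1 -> R0=(0,7,0) R1=(0,7,0)
Op 5: merge R1<->R2 -> R1=(0,7,0) R2=(0,7,0)
Op 6: merge R2<->R1 -> R2=(0,7,0) R1=(0,7,0)
Op 7: merge R2<->R1 -> R2=(0,7,0) R1=(0,7,0)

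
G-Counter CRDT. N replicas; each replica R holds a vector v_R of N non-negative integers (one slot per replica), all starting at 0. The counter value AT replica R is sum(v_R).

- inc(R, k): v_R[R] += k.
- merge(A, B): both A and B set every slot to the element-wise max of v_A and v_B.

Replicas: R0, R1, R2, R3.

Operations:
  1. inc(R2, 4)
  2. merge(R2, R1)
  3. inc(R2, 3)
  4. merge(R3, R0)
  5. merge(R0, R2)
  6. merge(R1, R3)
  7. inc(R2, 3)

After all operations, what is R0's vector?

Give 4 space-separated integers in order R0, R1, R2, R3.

Answer: 0 0 7 0

Derivation:
Op 1: inc R2 by 4 -> R2=(0,0,4,0) value=4
Op 2: merge R2<->R1 -> R2=(0,0,4,0) R1=(0,0,4,0)
Op 3: inc R2 by 3 -> R2=(0,0,7,0) value=7
Op 4: merge R3<->R0 -> R3=(0,0,0,0) R0=(0,0,0,0)
Op 5: merge R0<->R2 -> R0=(0,0,7,0) R2=(0,0,7,0)
Op 6: merge R1<->R3 -> R1=(0,0,4,0) R3=(0,0,4,0)
Op 7: inc R2 by 3 -> R2=(0,0,10,0) value=10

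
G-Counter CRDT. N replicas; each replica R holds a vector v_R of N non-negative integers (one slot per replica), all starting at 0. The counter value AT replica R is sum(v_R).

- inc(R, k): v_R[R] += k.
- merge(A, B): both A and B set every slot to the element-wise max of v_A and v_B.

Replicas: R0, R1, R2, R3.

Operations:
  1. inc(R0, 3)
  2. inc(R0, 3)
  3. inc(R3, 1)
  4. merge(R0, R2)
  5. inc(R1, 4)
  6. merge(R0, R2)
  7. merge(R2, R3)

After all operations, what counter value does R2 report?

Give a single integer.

Answer: 7

Derivation:
Op 1: inc R0 by 3 -> R0=(3,0,0,0) value=3
Op 2: inc R0 by 3 -> R0=(6,0,0,0) value=6
Op 3: inc R3 by 1 -> R3=(0,0,0,1) value=1
Op 4: merge R0<->R2 -> R0=(6,0,0,0) R2=(6,0,0,0)
Op 5: inc R1 by 4 -> R1=(0,4,0,0) value=4
Op 6: merge R0<->R2 -> R0=(6,0,0,0) R2=(6,0,0,0)
Op 7: merge R2<->R3 -> R2=(6,0,0,1) R3=(6,0,0,1)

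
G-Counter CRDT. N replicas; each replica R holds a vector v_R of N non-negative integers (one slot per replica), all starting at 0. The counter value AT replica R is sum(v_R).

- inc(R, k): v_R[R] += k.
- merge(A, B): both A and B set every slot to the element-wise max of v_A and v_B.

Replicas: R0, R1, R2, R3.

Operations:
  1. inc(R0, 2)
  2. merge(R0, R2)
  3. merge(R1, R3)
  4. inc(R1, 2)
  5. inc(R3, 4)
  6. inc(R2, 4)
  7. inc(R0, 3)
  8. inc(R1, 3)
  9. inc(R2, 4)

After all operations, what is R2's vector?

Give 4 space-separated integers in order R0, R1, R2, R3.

Answer: 2 0 8 0

Derivation:
Op 1: inc R0 by 2 -> R0=(2,0,0,0) value=2
Op 2: merge R0<->R2 -> R0=(2,0,0,0) R2=(2,0,0,0)
Op 3: merge R1<->R3 -> R1=(0,0,0,0) R3=(0,0,0,0)
Op 4: inc R1 by 2 -> R1=(0,2,0,0) value=2
Op 5: inc R3 by 4 -> R3=(0,0,0,4) value=4
Op 6: inc R2 by 4 -> R2=(2,0,4,0) value=6
Op 7: inc R0 by 3 -> R0=(5,0,0,0) value=5
Op 8: inc R1 by 3 -> R1=(0,5,0,0) value=5
Op 9: inc R2 by 4 -> R2=(2,0,8,0) value=10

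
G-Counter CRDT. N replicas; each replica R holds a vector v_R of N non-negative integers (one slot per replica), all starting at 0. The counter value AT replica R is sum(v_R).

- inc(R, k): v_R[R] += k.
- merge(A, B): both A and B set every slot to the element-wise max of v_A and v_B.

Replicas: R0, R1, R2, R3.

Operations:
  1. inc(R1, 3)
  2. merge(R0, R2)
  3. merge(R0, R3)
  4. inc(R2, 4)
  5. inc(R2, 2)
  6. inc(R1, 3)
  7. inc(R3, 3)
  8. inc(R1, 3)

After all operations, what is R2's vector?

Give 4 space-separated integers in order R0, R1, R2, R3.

Op 1: inc R1 by 3 -> R1=(0,3,0,0) value=3
Op 2: merge R0<->R2 -> R0=(0,0,0,0) R2=(0,0,0,0)
Op 3: merge R0<->R3 -> R0=(0,0,0,0) R3=(0,0,0,0)
Op 4: inc R2 by 4 -> R2=(0,0,4,0) value=4
Op 5: inc R2 by 2 -> R2=(0,0,6,0) value=6
Op 6: inc R1 by 3 -> R1=(0,6,0,0) value=6
Op 7: inc R3 by 3 -> R3=(0,0,0,3) value=3
Op 8: inc R1 by 3 -> R1=(0,9,0,0) value=9

Answer: 0 0 6 0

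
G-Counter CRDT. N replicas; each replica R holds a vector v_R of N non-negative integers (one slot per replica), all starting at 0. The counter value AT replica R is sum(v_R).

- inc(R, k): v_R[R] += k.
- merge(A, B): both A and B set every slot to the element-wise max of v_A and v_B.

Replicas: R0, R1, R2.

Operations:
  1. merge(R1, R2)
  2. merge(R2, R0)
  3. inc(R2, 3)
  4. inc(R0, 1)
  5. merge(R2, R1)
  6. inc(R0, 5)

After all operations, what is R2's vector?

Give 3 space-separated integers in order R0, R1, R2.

Answer: 0 0 3

Derivation:
Op 1: merge R1<->R2 -> R1=(0,0,0) R2=(0,0,0)
Op 2: merge R2<->R0 -> R2=(0,0,0) R0=(0,0,0)
Op 3: inc R2 by 3 -> R2=(0,0,3) value=3
Op 4: inc R0 by 1 -> R0=(1,0,0) value=1
Op 5: merge R2<->R1 -> R2=(0,0,3) R1=(0,0,3)
Op 6: inc R0 by 5 -> R0=(6,0,0) value=6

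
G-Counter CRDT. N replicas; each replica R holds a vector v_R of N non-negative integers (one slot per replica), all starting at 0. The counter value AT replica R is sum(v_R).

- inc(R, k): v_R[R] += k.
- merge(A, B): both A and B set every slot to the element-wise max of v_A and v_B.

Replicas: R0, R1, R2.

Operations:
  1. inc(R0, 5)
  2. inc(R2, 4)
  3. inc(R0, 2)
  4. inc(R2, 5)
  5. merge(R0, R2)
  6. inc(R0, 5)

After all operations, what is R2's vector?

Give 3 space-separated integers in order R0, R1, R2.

Answer: 7 0 9

Derivation:
Op 1: inc R0 by 5 -> R0=(5,0,0) value=5
Op 2: inc R2 by 4 -> R2=(0,0,4) value=4
Op 3: inc R0 by 2 -> R0=(7,0,0) value=7
Op 4: inc R2 by 5 -> R2=(0,0,9) value=9
Op 5: merge R0<->R2 -> R0=(7,0,9) R2=(7,0,9)
Op 6: inc R0 by 5 -> R0=(12,0,9) value=21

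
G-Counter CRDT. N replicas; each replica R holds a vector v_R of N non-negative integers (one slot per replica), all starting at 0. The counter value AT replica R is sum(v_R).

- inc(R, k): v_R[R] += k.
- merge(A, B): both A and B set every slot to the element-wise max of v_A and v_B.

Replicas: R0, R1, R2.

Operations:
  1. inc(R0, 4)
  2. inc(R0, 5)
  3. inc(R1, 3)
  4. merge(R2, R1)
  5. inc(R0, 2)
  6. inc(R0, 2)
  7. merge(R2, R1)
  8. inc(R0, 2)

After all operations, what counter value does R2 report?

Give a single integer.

Op 1: inc R0 by 4 -> R0=(4,0,0) value=4
Op 2: inc R0 by 5 -> R0=(9,0,0) value=9
Op 3: inc R1 by 3 -> R1=(0,3,0) value=3
Op 4: merge R2<->R1 -> R2=(0,3,0) R1=(0,3,0)
Op 5: inc R0 by 2 -> R0=(11,0,0) value=11
Op 6: inc R0 by 2 -> R0=(13,0,0) value=13
Op 7: merge R2<->R1 -> R2=(0,3,0) R1=(0,3,0)
Op 8: inc R0 by 2 -> R0=(15,0,0) value=15

Answer: 3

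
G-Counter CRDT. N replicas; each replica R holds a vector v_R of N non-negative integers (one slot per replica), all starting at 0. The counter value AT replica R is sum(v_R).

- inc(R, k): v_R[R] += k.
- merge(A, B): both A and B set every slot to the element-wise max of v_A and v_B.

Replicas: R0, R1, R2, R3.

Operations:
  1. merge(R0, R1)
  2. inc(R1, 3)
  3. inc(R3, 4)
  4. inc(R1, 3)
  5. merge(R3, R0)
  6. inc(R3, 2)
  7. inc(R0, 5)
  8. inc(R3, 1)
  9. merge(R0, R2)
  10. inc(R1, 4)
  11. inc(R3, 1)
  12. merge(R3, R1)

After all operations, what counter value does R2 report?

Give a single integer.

Answer: 9

Derivation:
Op 1: merge R0<->R1 -> R0=(0,0,0,0) R1=(0,0,0,0)
Op 2: inc R1 by 3 -> R1=(0,3,0,0) value=3
Op 3: inc R3 by 4 -> R3=(0,0,0,4) value=4
Op 4: inc R1 by 3 -> R1=(0,6,0,0) value=6
Op 5: merge R3<->R0 -> R3=(0,0,0,4) R0=(0,0,0,4)
Op 6: inc R3 by 2 -> R3=(0,0,0,6) value=6
Op 7: inc R0 by 5 -> R0=(5,0,0,4) value=9
Op 8: inc R3 by 1 -> R3=(0,0,0,7) value=7
Op 9: merge R0<->R2 -> R0=(5,0,0,4) R2=(5,0,0,4)
Op 10: inc R1 by 4 -> R1=(0,10,0,0) value=10
Op 11: inc R3 by 1 -> R3=(0,0,0,8) value=8
Op 12: merge R3<->R1 -> R3=(0,10,0,8) R1=(0,10,0,8)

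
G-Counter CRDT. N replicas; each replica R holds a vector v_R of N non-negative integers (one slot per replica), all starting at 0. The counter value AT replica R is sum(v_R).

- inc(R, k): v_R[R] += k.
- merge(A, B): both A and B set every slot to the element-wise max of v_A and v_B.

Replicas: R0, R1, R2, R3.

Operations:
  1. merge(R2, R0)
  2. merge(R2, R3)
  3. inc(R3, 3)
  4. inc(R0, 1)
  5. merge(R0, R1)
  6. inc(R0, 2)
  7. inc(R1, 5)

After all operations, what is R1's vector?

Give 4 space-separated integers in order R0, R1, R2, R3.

Answer: 1 5 0 0

Derivation:
Op 1: merge R2<->R0 -> R2=(0,0,0,0) R0=(0,0,0,0)
Op 2: merge R2<->R3 -> R2=(0,0,0,0) R3=(0,0,0,0)
Op 3: inc R3 by 3 -> R3=(0,0,0,3) value=3
Op 4: inc R0 by 1 -> R0=(1,0,0,0) value=1
Op 5: merge R0<->R1 -> R0=(1,0,0,0) R1=(1,0,0,0)
Op 6: inc R0 by 2 -> R0=(3,0,0,0) value=3
Op 7: inc R1 by 5 -> R1=(1,5,0,0) value=6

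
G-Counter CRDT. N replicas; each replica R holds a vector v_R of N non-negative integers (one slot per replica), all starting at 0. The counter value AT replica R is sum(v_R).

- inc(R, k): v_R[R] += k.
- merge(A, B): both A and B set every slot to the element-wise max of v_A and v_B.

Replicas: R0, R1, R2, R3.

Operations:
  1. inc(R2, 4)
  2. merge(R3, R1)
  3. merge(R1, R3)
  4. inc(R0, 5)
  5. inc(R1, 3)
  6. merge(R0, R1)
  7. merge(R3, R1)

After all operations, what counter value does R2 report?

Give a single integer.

Answer: 4

Derivation:
Op 1: inc R2 by 4 -> R2=(0,0,4,0) value=4
Op 2: merge R3<->R1 -> R3=(0,0,0,0) R1=(0,0,0,0)
Op 3: merge R1<->R3 -> R1=(0,0,0,0) R3=(0,0,0,0)
Op 4: inc R0 by 5 -> R0=(5,0,0,0) value=5
Op 5: inc R1 by 3 -> R1=(0,3,0,0) value=3
Op 6: merge R0<->R1 -> R0=(5,3,0,0) R1=(5,3,0,0)
Op 7: merge R3<->R1 -> R3=(5,3,0,0) R1=(5,3,0,0)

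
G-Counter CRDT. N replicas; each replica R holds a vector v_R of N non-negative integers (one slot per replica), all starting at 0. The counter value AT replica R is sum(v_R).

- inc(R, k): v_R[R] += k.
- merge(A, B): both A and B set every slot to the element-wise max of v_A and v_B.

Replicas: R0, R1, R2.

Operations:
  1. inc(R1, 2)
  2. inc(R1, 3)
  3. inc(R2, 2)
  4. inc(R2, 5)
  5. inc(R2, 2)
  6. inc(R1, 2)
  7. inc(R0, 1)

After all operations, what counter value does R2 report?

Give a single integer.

Answer: 9

Derivation:
Op 1: inc R1 by 2 -> R1=(0,2,0) value=2
Op 2: inc R1 by 3 -> R1=(0,5,0) value=5
Op 3: inc R2 by 2 -> R2=(0,0,2) value=2
Op 4: inc R2 by 5 -> R2=(0,0,7) value=7
Op 5: inc R2 by 2 -> R2=(0,0,9) value=9
Op 6: inc R1 by 2 -> R1=(0,7,0) value=7
Op 7: inc R0 by 1 -> R0=(1,0,0) value=1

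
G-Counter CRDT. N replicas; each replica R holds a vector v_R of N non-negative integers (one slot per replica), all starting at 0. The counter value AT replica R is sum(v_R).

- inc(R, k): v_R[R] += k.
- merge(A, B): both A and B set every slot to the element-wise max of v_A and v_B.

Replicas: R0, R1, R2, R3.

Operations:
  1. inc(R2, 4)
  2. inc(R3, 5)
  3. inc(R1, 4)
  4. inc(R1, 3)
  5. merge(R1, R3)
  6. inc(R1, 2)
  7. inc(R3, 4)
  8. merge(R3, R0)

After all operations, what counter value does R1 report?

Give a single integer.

Op 1: inc R2 by 4 -> R2=(0,0,4,0) value=4
Op 2: inc R3 by 5 -> R3=(0,0,0,5) value=5
Op 3: inc R1 by 4 -> R1=(0,4,0,0) value=4
Op 4: inc R1 by 3 -> R1=(0,7,0,0) value=7
Op 5: merge R1<->R3 -> R1=(0,7,0,5) R3=(0,7,0,5)
Op 6: inc R1 by 2 -> R1=(0,9,0,5) value=14
Op 7: inc R3 by 4 -> R3=(0,7,0,9) value=16
Op 8: merge R3<->R0 -> R3=(0,7,0,9) R0=(0,7,0,9)

Answer: 14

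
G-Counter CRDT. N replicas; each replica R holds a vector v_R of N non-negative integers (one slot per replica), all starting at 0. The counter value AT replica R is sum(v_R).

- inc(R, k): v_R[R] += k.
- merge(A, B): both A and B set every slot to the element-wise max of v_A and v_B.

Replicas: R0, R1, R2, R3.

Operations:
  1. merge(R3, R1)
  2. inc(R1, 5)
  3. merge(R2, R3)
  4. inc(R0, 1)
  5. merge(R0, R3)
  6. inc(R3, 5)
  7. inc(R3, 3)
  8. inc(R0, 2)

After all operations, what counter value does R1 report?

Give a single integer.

Op 1: merge R3<->R1 -> R3=(0,0,0,0) R1=(0,0,0,0)
Op 2: inc R1 by 5 -> R1=(0,5,0,0) value=5
Op 3: merge R2<->R3 -> R2=(0,0,0,0) R3=(0,0,0,0)
Op 4: inc R0 by 1 -> R0=(1,0,0,0) value=1
Op 5: merge R0<->R3 -> R0=(1,0,0,0) R3=(1,0,0,0)
Op 6: inc R3 by 5 -> R3=(1,0,0,5) value=6
Op 7: inc R3 by 3 -> R3=(1,0,0,8) value=9
Op 8: inc R0 by 2 -> R0=(3,0,0,0) value=3

Answer: 5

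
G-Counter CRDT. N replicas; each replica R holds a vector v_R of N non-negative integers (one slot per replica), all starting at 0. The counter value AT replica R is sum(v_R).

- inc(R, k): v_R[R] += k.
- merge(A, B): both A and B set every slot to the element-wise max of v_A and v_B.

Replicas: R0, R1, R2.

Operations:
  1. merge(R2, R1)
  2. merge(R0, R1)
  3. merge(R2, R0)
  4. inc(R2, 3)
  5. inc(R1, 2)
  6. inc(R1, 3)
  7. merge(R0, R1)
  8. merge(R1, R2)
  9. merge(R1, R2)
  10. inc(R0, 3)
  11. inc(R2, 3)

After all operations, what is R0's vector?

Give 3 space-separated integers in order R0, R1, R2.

Op 1: merge R2<->R1 -> R2=(0,0,0) R1=(0,0,0)
Op 2: merge R0<->R1 -> R0=(0,0,0) R1=(0,0,0)
Op 3: merge R2<->R0 -> R2=(0,0,0) R0=(0,0,0)
Op 4: inc R2 by 3 -> R2=(0,0,3) value=3
Op 5: inc R1 by 2 -> R1=(0,2,0) value=2
Op 6: inc R1 by 3 -> R1=(0,5,0) value=5
Op 7: merge R0<->R1 -> R0=(0,5,0) R1=(0,5,0)
Op 8: merge R1<->R2 -> R1=(0,5,3) R2=(0,5,3)
Op 9: merge R1<->R2 -> R1=(0,5,3) R2=(0,5,3)
Op 10: inc R0 by 3 -> R0=(3,5,0) value=8
Op 11: inc R2 by 3 -> R2=(0,5,6) value=11

Answer: 3 5 0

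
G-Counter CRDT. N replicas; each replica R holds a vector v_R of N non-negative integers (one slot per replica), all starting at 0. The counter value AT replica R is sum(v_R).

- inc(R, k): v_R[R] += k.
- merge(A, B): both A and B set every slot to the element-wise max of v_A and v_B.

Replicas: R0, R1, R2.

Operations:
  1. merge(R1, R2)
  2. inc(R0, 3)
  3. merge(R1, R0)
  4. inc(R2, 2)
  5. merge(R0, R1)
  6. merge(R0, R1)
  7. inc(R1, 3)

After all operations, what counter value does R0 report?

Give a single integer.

Op 1: merge R1<->R2 -> R1=(0,0,0) R2=(0,0,0)
Op 2: inc R0 by 3 -> R0=(3,0,0) value=3
Op 3: merge R1<->R0 -> R1=(3,0,0) R0=(3,0,0)
Op 4: inc R2 by 2 -> R2=(0,0,2) value=2
Op 5: merge R0<->R1 -> R0=(3,0,0) R1=(3,0,0)
Op 6: merge R0<->R1 -> R0=(3,0,0) R1=(3,0,0)
Op 7: inc R1 by 3 -> R1=(3,3,0) value=6

Answer: 3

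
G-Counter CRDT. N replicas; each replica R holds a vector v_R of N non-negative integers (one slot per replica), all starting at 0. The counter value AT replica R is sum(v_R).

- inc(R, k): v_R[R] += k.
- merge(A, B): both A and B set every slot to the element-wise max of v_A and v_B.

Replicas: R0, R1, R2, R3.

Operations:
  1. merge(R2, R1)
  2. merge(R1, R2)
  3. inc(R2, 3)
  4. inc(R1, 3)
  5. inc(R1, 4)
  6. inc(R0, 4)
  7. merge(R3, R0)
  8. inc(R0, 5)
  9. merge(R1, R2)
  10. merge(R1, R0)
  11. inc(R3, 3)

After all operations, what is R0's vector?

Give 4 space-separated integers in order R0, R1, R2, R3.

Op 1: merge R2<->R1 -> R2=(0,0,0,0) R1=(0,0,0,0)
Op 2: merge R1<->R2 -> R1=(0,0,0,0) R2=(0,0,0,0)
Op 3: inc R2 by 3 -> R2=(0,0,3,0) value=3
Op 4: inc R1 by 3 -> R1=(0,3,0,0) value=3
Op 5: inc R1 by 4 -> R1=(0,7,0,0) value=7
Op 6: inc R0 by 4 -> R0=(4,0,0,0) value=4
Op 7: merge R3<->R0 -> R3=(4,0,0,0) R0=(4,0,0,0)
Op 8: inc R0 by 5 -> R0=(9,0,0,0) value=9
Op 9: merge R1<->R2 -> R1=(0,7,3,0) R2=(0,7,3,0)
Op 10: merge R1<->R0 -> R1=(9,7,3,0) R0=(9,7,3,0)
Op 11: inc R3 by 3 -> R3=(4,0,0,3) value=7

Answer: 9 7 3 0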